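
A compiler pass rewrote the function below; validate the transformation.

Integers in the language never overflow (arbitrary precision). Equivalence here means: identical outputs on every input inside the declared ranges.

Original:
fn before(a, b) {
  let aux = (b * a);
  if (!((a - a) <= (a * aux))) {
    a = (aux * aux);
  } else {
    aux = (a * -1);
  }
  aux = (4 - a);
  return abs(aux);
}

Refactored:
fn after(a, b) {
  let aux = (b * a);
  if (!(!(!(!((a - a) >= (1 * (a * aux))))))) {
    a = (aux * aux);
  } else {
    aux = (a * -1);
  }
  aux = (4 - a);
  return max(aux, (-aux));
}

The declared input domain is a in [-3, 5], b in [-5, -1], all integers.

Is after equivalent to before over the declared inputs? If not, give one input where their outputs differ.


One difference looks behavioral, but it never changes the outcome for any declared input.
Tracing a=3, b=-1: before: aux becomes -3; next (!((a - a) <= (a * aux))) evaluates to true; next a becomes 9; next aux becomes -5; next final value 5 | after: aux becomes -3; next (!(!(!(!((a - a) >= (1 * (a * aux))))))) evaluates to true; next a becomes 9; next aux becomes -5; next final value 5 — matching result 5.
An exhaustive pass over the 45 declared inputs shows identical outputs.
verdict: equivalent


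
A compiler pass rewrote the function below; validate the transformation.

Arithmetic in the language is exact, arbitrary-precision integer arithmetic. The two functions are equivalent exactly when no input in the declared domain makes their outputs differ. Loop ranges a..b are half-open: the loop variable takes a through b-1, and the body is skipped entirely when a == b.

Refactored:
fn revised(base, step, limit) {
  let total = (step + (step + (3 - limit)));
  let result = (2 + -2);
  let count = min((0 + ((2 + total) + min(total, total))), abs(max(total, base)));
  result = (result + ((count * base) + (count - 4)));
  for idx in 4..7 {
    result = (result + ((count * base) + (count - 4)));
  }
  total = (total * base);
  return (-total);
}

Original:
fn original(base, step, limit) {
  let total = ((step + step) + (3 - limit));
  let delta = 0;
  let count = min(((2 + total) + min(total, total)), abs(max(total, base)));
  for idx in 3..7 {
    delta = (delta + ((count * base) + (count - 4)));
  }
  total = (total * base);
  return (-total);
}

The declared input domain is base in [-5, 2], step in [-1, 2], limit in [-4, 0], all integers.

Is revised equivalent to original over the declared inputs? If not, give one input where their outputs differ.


Reading the diff, among the changes: loop structure differs, plus local variable names differ, plus arithmetic usage differs, plus constant usage differs, plus statement counts differ.
As a probe, take base=-2, step=1, limit=-3: original runs total := 8 | delta := 0 | count := 8 | iter idx=3: | delta := -12 | iter idx=4: | delta := -24 | iter idx=5: | delta := -36 | iter idx=6: | delta := -48 | total := -16 | result 16; revised runs total := 8 | result := 0 | count := 8 | result := -12 | iter idx=4: | result := -24 | iter idx=5: | result := -36 | iter idx=6: | result := -48 | total := -16 | result 16; both end at 16.
An exhaustive pass over the 160 declared inputs shows identical outputs.
verdict: equivalent


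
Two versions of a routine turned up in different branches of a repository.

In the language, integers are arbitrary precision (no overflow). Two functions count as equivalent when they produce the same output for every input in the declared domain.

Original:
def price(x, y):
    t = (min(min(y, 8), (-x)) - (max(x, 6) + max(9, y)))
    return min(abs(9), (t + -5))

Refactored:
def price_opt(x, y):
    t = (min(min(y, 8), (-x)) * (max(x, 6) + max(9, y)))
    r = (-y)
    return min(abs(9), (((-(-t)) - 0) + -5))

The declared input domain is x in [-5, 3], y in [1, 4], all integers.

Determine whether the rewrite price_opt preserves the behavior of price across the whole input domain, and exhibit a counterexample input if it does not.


The rewrite breaks on x=-5, y=1, where the results are -19 and 9.
price: t becomes -14; next final value -19
price_opt: t becomes 15; next r becomes -1; next final value 9
verdict: not equivalent; witness: x=-5, y=1


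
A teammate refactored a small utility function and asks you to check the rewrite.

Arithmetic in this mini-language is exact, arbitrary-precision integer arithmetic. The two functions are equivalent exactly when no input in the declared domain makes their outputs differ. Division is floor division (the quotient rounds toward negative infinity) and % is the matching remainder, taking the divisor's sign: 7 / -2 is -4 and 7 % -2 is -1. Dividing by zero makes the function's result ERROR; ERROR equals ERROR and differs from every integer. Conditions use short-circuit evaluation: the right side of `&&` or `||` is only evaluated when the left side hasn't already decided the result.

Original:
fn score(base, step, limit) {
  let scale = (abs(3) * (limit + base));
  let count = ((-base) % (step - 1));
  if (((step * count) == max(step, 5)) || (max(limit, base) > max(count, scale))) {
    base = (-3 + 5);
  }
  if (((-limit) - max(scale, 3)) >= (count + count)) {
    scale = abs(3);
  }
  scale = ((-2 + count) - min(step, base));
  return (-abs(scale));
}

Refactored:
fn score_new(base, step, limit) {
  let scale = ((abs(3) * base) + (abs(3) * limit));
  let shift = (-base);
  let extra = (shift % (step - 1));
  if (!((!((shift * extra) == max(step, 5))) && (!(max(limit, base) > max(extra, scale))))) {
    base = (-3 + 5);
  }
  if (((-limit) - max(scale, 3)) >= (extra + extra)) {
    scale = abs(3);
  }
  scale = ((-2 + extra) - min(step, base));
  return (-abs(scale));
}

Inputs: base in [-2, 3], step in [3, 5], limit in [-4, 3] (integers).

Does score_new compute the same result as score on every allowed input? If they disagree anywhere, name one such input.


Take base=-1, step=5, limit=-4.
score: scale becomes -15; next count becomes 1; next (((step * count) == max(step, 5)) || (max(limit, base) > max(count, scale))) evaluates to true; next base becomes 2; next (((-limit) - max(scale, 3)) >= (count + count)) evaluates to false; next scale becomes -3; next final value -3
score_new: scale becomes -15; next shift becomes 1; next extra becomes 1; next (!((!((shift * extra) == max(step, 5))) && (!(max(limit, base) > max(extra, scale))))) evaluates to false; next (((-limit) - max(scale, 3)) >= (extra + extra)) evaluates to false; next scale becomes 0; next final value 0
-3 against 0: the behavior changed.
verdict: not equivalent; witness: base=-1, step=5, limit=-4


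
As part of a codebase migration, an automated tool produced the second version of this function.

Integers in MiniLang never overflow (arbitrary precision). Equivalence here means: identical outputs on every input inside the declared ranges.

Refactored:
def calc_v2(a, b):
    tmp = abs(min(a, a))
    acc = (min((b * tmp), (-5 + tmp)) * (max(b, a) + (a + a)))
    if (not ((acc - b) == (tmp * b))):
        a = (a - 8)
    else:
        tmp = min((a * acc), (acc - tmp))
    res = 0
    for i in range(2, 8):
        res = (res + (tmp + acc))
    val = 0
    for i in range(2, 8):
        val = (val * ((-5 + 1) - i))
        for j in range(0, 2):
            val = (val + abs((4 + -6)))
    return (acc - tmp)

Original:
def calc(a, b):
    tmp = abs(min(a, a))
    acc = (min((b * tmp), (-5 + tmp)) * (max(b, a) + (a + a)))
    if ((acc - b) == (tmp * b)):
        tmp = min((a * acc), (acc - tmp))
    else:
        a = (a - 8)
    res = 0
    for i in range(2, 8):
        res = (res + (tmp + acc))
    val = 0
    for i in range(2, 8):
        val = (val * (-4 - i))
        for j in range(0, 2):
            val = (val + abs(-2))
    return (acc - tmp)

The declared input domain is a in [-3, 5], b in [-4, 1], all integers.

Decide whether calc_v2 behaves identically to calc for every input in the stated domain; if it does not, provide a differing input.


Although boolean connective usage differs; also constant usage differs; also arithmetic usage differs, 54/54 inputs agree.
verdict: equivalent


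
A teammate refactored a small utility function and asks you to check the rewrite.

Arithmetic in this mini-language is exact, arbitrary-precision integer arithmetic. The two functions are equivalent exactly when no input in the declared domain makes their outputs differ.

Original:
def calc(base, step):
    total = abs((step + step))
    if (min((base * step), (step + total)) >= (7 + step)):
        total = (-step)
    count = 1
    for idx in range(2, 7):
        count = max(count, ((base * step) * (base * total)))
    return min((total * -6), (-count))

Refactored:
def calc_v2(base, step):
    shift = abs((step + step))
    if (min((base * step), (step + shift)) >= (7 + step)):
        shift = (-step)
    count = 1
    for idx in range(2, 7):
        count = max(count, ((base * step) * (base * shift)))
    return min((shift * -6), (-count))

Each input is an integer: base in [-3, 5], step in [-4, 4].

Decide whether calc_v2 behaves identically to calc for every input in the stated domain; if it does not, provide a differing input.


This is a faithful refactor — local variable names differ, but the computed results match everywhere.
Spot check at base=5, step=-2 — calc: total becomes 4; next (min((base * step), (step + total)) >= (7 + step)) evaluates to false; next count becomes 1; next at idx=2:; next count becomes 1; next at idx=3:; next count becomes 1; next at idx=4:; next count becomes 1; next at idx=5:; next count becomes 1; next at idx=6:; next count becomes 1; next final value -24. calc_v2: shift becomes 4; next (min((base * step), (step + shift)) >= (7 + step)) evaluates to false; next count becomes 1; next at idx=2:; next count becomes 1; next at idx=3:; next count becomes 1; next at idx=4:; next count becomes 1; next at idx=5:; next count becomes 1; next at idx=6:; next count becomes 1; next final value -24. Both give -24.
Across all 81 domain points the two functions coincide.
verdict: equivalent


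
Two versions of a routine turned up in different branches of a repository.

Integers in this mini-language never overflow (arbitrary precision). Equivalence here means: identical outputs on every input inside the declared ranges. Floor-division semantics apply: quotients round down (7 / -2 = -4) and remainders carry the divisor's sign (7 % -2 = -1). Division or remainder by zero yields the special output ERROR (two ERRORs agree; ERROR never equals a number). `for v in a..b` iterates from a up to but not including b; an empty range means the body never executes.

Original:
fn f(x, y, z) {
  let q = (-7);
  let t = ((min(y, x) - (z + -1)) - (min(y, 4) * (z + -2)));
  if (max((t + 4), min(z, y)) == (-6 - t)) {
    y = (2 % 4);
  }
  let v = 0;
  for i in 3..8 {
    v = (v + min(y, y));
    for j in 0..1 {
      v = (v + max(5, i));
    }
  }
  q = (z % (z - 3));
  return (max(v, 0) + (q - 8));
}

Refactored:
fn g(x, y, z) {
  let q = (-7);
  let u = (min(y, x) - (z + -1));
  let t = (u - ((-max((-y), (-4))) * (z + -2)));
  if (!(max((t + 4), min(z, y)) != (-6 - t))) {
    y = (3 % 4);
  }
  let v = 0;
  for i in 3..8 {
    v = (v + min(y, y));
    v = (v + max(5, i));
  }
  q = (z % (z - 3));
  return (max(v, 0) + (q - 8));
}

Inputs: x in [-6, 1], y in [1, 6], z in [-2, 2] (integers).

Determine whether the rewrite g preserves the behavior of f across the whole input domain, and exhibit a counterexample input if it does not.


Not equivalent: x=-6, y=1, z=2 separates them (30 vs 35).
f: q = -7; t = -7; (max((t + 4), min(z, y)) == (-6 - t)) -> true; y = 2; v = 0; [i=3]; v = 2; [j=0]; v = 7; [i=4]; v = 9; [j=0]; v = 14; [i=5]; v = 16; [j=0]; v = 21; [i=6]; v = 23; [j=0]; v = 29; [i=7]; v = 31; [j=0]; v = 38; q = 0; return 30
g: q = -7; u = -7; t = -7; (!(max((t + 4), min(z, y)) != (-6 - t))) -> true; y = 3; v = 0; [i=3]; v = 3; v = 8; [i=4]; v = 11; v = 16; [i=5]; v = 19; v = 24; [i=6]; v = 27; v = 33; [i=7]; v = 36; v = 43; q = 0; return 35
verdict: not equivalent; witness: x=-6, y=1, z=2


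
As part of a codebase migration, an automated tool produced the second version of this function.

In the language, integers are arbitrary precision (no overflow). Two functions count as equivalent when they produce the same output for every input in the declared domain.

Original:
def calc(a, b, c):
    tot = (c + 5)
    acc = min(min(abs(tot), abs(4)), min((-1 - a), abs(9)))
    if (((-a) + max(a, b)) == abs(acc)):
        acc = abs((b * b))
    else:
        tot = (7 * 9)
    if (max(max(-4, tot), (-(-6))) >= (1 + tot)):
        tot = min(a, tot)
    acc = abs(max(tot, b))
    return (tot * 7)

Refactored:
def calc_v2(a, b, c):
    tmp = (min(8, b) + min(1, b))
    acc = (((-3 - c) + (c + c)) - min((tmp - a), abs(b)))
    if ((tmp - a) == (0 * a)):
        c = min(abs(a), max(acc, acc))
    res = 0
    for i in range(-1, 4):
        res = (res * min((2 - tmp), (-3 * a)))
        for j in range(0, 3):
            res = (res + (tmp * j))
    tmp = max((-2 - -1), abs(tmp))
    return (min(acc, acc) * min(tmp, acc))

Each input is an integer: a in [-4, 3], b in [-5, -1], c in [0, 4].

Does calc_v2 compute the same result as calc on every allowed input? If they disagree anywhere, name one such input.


These are not equivalent — on a=-4, b=-5, c=0 the outputs split (441 vs 9).
calc: tot := 5 | acc := 3 | (((-a) + max(a, b)) == abs(acc)): false | tot := 63 | (max(max(-4, tot), (-(-6))) >= (1 + tot)): false | acc := 63 | result 441
calc_v2: tmp := -10 | acc := 3 | ((tmp - a) == (0 * a)): false | res := 0 | iter i=-1: | res := 0 | iter j=0: | res := 0 | iter j=1: | res := -10 | iter j=2: | res := -30 | iter i=0: | res := -360 | iter j=0: | res := -360 | iter j=1: | res := -370 | iter j=2: | res := -390 | iter i=1: | res := -4680 | iter j=0: | res := -4680 | iter j=1: | res := -4690 | iter j=2: | res := -4710 | iter i=2: | res := -56520 | iter j=0: | res := -56520 | iter j=1: | res := -56530 | iter j=2: | res := -56550 | iter i=3: | res := -678600 | iter j=0: | res := -678600 | iter j=1: | res := -678610 | iter j=2: | res := -678630 | tmp := 10 | result 9
verdict: not equivalent; witness: a=-4, b=-5, c=0


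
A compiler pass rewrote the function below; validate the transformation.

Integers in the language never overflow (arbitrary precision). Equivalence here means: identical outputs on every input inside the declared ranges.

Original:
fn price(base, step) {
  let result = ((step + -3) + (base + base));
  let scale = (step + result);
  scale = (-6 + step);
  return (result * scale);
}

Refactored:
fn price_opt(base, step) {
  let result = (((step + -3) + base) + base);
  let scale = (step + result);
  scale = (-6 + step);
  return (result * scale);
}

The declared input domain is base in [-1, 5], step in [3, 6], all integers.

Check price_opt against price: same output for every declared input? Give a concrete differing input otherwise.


Although same computation, different form, 28/28 inputs agree.
verdict: equivalent


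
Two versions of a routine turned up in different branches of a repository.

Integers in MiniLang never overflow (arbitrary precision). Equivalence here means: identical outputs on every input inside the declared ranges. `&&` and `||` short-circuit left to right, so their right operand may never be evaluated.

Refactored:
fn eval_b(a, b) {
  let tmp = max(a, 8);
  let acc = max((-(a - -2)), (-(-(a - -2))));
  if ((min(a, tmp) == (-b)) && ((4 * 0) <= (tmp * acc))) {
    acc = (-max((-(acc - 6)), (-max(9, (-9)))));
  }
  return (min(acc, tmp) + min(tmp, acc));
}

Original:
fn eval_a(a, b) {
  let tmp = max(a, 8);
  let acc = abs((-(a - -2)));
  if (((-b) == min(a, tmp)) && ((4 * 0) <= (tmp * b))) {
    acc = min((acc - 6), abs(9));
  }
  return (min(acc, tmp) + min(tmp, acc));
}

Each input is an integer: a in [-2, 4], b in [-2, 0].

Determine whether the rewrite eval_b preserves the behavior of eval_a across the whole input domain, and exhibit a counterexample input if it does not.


On input a=1, b=-1, eval_a returns 6 while eval_b returns -6.
verdict: not equivalent; witness: a=1, b=-1


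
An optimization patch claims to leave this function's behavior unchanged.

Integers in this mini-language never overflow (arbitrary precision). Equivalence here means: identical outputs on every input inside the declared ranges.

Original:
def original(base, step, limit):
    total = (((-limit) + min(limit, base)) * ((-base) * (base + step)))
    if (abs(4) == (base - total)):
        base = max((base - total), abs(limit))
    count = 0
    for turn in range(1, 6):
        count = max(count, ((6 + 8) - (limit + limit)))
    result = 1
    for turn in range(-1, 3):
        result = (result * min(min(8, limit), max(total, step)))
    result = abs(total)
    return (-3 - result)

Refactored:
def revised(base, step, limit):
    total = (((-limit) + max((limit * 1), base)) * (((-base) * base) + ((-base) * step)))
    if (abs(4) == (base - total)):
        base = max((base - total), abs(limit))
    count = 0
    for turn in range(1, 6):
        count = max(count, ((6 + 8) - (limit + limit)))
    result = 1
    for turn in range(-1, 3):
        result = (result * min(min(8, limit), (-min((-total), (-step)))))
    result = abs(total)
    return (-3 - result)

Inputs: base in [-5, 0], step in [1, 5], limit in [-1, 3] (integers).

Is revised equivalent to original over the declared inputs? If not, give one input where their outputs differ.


Evaluate both at base=-5, step=1, limit=-1.
original: total = 80; (abs(4) == (base - total)) -> false; count = 0; [turn=1]; count = 16; [turn=2]; count = 16; [turn=3]; count = 16; [turn=4]; count = 16; [turn=5]; count = 16; result = 1; [turn=-1]; result = -1; [turn=0]; result = 1; [turn=1]; result = -1; [turn=2]; result = 1; result = 80; return -83
revised: total = 0; (abs(4) == (base - total)) -> false; count = 0; [turn=1]; count = 16; [turn=2]; count = 16; [turn=3]; count = 16; [turn=4]; count = 16; [turn=5]; count = 16; result = 1; [turn=-1]; result = -1; [turn=0]; result = 1; [turn=1]; result = -1; [turn=2]; result = 1; result = 0; return -3
-83 and -3 differ, so these are not the same function on this domain.
verdict: not equivalent; witness: base=-5, step=1, limit=-1


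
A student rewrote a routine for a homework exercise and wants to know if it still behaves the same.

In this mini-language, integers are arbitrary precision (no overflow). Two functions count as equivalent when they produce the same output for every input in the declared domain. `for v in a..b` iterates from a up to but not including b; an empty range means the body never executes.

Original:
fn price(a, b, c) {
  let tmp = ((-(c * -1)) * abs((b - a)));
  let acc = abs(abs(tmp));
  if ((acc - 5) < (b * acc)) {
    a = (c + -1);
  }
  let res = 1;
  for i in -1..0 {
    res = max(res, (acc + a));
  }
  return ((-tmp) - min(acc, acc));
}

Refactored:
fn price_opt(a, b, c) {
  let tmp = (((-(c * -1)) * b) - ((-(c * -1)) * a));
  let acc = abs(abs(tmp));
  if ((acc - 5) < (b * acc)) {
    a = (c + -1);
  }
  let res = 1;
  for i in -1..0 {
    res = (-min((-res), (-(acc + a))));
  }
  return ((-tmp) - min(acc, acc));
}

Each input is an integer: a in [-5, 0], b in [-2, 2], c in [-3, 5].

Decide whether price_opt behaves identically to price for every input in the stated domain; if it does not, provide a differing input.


Not equivalent: a=-1, b=-2, c=-3 separates them (0 vs -6).
price: tmp = -3; acc = 3; ((acc - 5) < (b * acc)) -> false; res = 1; [i=-1]; res = 2; return 0
price_opt: tmp = 3; acc = 3; ((acc - 5) < (b * acc)) -> false; res = 1; [i=-1]; res = 2; return -6
verdict: not equivalent; witness: a=-1, b=-2, c=-3


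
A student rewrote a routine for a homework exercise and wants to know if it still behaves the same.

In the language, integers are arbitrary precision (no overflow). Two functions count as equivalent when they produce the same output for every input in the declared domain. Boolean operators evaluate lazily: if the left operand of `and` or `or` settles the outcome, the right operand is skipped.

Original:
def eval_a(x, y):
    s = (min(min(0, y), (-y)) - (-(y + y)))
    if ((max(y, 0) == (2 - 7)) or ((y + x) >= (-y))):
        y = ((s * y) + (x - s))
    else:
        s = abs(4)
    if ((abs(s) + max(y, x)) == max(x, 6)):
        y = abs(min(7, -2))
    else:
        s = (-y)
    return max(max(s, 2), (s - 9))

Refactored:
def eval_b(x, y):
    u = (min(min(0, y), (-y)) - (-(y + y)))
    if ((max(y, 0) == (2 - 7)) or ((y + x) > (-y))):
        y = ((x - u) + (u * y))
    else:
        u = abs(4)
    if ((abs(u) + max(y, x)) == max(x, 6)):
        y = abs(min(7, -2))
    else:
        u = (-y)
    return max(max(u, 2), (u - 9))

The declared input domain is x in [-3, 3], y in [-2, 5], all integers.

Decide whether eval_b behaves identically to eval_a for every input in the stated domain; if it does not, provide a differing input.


Not equivalent: x=2, y=-1 separates them (2 vs 4).
eval_a: s becomes -3; next ((max(y, 0) == (2 - 7)) or ((y + x) >= (-y))) evaluates to true; next y becomes 8; next ((abs(s) + max(y, x)) == max(x, 6)) evaluates to false; next s becomes -8; next final value 2
eval_b: u becomes -3; next ((max(y, 0) == (2 - 7)) or ((y + x) > (-y))) evaluates to false; next u becomes 4; next ((abs(u) + max(y, x)) == max(x, 6)) evaluates to true; next y becomes 2; next final value 4
verdict: not equivalent; witness: x=2, y=-1


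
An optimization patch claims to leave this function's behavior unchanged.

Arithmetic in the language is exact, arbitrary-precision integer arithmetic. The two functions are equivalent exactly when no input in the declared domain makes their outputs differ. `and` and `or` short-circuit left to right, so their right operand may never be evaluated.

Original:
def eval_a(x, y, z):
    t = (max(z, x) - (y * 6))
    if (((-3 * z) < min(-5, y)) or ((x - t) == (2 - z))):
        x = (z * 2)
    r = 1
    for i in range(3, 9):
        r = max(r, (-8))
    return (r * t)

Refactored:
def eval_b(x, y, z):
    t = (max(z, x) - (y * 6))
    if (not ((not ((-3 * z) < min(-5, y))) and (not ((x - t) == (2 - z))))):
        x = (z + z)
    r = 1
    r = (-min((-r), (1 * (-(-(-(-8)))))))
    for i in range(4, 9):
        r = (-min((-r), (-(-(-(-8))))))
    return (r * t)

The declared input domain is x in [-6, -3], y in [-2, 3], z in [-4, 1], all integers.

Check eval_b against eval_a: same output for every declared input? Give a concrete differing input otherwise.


This is a faithful refactor — statement counts differ; and boolean connective usage differs; and constant usage differs; and arithmetic usage differs; and min/max/abs usage differs; and loop structure differs, but the computed results match everywhere.
Tracing x=-3, y=2, z=1: eval_a: t = -11; (((-3 * z) < min(-5, y)) or ((x - t) == (2 - z))) -> false; r = 1; [i=3]; r = 1; [i=4]; r = 1; [i=5]; r = 1; [i=6]; r = 1; [i=7]; r = 1; [i=8]; r = 1; return -11 | eval_b: t = -11; (not ((not ((-3 * z) < min(-5, y))) and (not ((x - t) == (2 - z))))) -> false; r = 1; r = 1; [i=4]; r = 1; [i=5]; r = 1; [i=6]; r = 1; [i=7]; r = 1; [i=8]; r = 1; return -11 — matching result -11.
Every one of the 144 inputs gives matching results.
verdict: equivalent


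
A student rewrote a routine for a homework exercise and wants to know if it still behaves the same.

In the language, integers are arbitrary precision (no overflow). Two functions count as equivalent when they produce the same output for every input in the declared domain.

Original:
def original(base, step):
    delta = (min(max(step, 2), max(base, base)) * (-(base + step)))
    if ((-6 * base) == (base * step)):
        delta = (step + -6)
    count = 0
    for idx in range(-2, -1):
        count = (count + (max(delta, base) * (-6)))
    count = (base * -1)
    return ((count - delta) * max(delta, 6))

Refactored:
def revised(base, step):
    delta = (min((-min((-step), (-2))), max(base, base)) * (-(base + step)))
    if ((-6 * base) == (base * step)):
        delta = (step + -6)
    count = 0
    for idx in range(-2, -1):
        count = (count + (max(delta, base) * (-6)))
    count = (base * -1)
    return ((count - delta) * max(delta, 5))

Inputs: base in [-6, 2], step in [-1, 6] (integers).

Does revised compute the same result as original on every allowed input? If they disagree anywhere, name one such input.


Evaluate both at base=-6, step=-1.
original: delta := -42 | ((-6 * base) == (base * step)): false | count := 0 | iter idx=-2: | count := 36 | count := 6 | result 288
revised: delta := -42 | ((-6 * base) == (base * step)): false | count := 0 | iter idx=-2: | count := 36 | count := 6 | result 240
288 and 240 differ, so these are not the same function on this domain.
verdict: not equivalent; witness: base=-6, step=-1


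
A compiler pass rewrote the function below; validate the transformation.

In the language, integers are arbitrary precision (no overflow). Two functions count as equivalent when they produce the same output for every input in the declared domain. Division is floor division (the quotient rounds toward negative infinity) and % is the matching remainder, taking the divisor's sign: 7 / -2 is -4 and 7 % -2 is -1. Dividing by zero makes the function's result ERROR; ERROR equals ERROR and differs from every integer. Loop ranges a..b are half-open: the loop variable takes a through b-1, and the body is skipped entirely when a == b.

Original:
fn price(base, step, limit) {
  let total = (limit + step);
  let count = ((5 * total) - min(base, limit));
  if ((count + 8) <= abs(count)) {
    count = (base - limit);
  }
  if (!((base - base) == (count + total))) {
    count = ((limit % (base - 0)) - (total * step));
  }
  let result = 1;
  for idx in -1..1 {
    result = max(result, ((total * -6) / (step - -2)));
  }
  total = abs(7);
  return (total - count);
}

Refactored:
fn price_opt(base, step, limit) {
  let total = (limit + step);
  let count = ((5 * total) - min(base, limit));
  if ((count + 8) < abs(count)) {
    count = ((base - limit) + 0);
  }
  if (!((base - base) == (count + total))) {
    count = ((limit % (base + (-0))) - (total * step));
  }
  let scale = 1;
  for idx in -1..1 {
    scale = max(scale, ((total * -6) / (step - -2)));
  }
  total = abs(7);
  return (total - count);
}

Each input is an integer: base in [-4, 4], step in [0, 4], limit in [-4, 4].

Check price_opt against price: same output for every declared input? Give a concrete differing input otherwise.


These are not equivalent — on base=0, step=0, limit=-1 the outputs split (6 vs ERROR).
price: total = -1; count = -4; ((count + 8) <= abs(count)) -> true; count = 1; (!((base - base) == (count + total))) -> false; result = 1; [idx=-1]; result = 3; [idx=0]; result = 3; total = 7; return 6
price_opt: total = -1; count = -4; ((count + 8) < abs(count)) -> false; (!((base - base) == (count + total))) -> true; division by zero -> ERROR
verdict: not equivalent; witness: base=0, step=0, limit=-1


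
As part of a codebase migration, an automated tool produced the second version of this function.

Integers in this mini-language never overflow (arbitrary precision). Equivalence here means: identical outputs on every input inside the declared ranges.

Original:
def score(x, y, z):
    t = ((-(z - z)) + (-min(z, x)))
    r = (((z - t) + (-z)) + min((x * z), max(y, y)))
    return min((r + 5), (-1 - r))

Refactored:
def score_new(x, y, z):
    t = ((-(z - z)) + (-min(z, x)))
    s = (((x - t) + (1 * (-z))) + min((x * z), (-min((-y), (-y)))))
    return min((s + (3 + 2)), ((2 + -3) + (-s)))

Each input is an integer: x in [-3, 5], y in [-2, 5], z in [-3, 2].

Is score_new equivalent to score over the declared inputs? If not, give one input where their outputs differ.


Input x=-3, y=-2, z=-2: 0 from score versus -1 from score_new.
verdict: not equivalent; witness: x=-3, y=-2, z=-2


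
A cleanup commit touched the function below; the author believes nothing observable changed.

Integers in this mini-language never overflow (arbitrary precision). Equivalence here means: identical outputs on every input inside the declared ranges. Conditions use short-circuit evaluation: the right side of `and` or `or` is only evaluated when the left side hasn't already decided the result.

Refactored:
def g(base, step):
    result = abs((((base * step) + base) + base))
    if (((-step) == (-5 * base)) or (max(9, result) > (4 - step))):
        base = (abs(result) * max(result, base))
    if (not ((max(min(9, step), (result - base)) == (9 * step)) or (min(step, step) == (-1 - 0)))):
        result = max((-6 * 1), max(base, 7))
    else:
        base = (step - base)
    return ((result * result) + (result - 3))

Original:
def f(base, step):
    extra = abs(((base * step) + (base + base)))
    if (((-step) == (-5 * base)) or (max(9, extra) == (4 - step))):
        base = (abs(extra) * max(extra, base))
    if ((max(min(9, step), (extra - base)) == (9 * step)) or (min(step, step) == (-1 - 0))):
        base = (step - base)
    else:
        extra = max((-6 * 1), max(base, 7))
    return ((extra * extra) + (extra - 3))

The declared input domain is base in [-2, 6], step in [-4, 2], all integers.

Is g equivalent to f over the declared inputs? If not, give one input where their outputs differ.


Consider the input base=-2, step=-4.
f: extra=4, then (((-step) == (-5 * base)) or (max(9, extra) == (4 - step))) is false, then ((max(min(9, step), (extra - base)) == (9 * step)) or (min(step, step) == (-1 - 0))) is false, then extra=7, then returns 53
g: result=4, then (((-step) == (-5 * base)) or (max(9, result) > (4 - step))) is true, then base=16, then (not ((max(min(9, step), (result - base)) == (9 * step)) or (min(step, step) == (-1 - 0)))) is true, then result=16, then returns 269
53 and 269 differ, so these are not the same function on this domain.
verdict: not equivalent; witness: base=-2, step=-4


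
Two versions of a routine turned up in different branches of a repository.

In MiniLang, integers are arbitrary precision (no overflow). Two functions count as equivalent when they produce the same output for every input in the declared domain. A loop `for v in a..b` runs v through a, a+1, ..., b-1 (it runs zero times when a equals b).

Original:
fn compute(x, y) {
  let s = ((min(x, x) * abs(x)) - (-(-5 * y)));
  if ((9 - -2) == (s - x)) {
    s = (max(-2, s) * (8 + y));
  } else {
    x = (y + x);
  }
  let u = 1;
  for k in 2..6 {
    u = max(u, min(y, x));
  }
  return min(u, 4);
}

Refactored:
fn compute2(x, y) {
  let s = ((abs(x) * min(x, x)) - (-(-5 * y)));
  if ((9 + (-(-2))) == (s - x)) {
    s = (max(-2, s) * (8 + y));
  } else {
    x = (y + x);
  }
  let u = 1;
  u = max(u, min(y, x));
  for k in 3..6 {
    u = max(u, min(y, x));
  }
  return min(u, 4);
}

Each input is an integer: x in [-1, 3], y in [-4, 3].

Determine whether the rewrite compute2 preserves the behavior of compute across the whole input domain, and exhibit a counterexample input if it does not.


The two are interchangeable: loop structure differs; also statement counts differ; also min/max/abs usage differs; also arithmetic usage differs, and every declared input agrees.
Tracing x=3, y=-2: compute: s := 19 | ((9 - -2) == (s - x)): false | x := 1 | u := 1 | iter k=2: | u := 1 | iter k=3: | u := 1 | iter k=4: | u := 1 | iter k=5: | u := 1 | result 1 | compute2: s := 19 | ((9 + (-(-2))) == (s - x)): false | x := 1 | u := 1 | u := 1 | iter k=3: | u := 1 | iter k=4: | u := 1 | iter k=5: | u := 1 | result 1 — matching result 1.
Checked all 40 inputs in the declared domain: the outputs agree on every one.
verdict: equivalent


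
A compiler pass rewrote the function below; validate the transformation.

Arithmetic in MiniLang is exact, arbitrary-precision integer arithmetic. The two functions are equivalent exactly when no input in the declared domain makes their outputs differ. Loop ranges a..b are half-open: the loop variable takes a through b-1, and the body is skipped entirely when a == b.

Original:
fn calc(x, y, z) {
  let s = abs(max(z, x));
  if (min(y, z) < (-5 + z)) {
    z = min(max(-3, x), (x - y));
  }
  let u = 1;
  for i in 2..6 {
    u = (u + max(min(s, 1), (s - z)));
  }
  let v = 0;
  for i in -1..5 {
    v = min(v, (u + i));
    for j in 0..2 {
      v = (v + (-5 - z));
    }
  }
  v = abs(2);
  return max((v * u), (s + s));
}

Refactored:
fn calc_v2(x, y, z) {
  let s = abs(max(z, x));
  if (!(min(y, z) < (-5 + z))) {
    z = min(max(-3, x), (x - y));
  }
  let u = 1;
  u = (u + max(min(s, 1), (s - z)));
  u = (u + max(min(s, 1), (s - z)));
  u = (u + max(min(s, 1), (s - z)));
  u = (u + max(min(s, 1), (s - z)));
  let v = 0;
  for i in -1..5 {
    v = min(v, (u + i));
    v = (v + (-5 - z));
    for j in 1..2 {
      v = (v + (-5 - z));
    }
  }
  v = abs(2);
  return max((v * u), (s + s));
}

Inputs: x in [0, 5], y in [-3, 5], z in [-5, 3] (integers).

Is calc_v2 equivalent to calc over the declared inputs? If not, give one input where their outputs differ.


The rewrite breaks on x=0, y=-3, z=-5, where the results are 42 and 2.
calc: s = 0; (min(y, z) < (-5 + z)) -> false; u = 1; [i=2]; u = 6; [i=3]; u = 11; [i=4]; u = 16; [i=5]; u = 21; v = 0; [i=-1]; v = 0; [j=0]; v = 0; [j=1]; v = 0; [i=0]; v = 0; [j=0]; v = 0; [j=1]; v = 0; [i=1]; v = 0; [j=0]; v = 0; [j=1]; v = 0; [i=2]; v = 0; [j=0]; v = 0; [j=1]; v = 0; [i=3]; v = 0; [j=0]; v = 0; [j=1]; v = 0; [i=4]; v = 0; [j=0]; v = 0; [j=1]; v = 0; v = 2; return 42
calc_v2: s = 0; (!(min(y, z) < (-5 + z))) -> true; z = 0; u = 1; u = 1; u = 1; u = 1; u = 1; v = 0; [i=-1]; v = 0; v = -5; [j=1]; v = -10; [i=0]; v = -10; v = -15; [j=1]; v = -20; [i=1]; v = -20; v = -25; [j=1]; v = -30; [i=2]; v = -30; v = -35; [j=1]; v = -40; [i=3]; v = -40; v = -45; [j=1]; v = -50; [i=4]; v = -50; v = -55; [j=1]; v = -60; v = 2; return 2
verdict: not equivalent; witness: x=0, y=-3, z=-5


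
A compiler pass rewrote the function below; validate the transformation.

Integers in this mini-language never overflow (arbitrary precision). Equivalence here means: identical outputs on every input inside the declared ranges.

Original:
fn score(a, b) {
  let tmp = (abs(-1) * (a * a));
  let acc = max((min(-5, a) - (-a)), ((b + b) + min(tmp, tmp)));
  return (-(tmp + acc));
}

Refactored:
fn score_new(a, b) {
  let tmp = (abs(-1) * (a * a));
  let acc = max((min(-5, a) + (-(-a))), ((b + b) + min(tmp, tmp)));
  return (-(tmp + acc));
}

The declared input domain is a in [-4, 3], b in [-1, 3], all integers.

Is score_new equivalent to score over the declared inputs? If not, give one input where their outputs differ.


Behavior is preserved: although arithmetic usage differs, the outputs never diverge.
As a probe, take a=0, b=3: score runs tmp = 0; acc = 6; return -6; score_new runs tmp = 0; acc = 6; return -6; both end at -6.
Every one of the 40 inputs gives matching results.
verdict: equivalent


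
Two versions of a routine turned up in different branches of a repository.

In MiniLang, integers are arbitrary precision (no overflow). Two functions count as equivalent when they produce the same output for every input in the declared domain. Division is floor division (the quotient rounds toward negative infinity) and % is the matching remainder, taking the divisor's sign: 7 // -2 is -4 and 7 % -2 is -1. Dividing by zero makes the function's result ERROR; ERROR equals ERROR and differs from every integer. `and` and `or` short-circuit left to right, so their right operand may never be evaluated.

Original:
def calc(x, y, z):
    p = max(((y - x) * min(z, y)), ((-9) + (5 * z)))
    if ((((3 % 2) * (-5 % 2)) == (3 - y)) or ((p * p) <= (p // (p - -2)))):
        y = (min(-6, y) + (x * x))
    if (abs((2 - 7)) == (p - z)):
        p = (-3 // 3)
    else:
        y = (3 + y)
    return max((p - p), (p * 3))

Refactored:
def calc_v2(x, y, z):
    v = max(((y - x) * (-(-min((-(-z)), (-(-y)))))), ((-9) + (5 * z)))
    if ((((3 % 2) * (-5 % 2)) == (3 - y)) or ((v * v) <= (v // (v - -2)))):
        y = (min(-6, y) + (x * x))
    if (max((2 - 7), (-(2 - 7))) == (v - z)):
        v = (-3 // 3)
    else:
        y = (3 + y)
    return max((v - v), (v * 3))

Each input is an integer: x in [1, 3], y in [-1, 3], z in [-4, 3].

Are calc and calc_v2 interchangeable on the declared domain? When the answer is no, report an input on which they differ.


This is a faithful refactor — arithmetic usage differs, constant usage differs, min/max/abs usage differs, local variable names differ, but the computed results match everywhere.
Tracing x=1, y=-1, z=-3: calc: p := 6 | ((((3 % 2) * (-5 % 2)) == (3 - y)) or ((p * p) <= (p // (p - -2)))): false | (abs((2 - 7)) == (p - z)): false | y := 2 | result 18 | calc_v2: v := 6 | ((((3 % 2) * (-5 % 2)) == (3 - y)) or ((v * v) <= (v // (v - -2)))): false | (max((2 - 7), (-(2 - 7))) == (v - z)): false | y := 2 | result 18 — matching result 18.
Across all 120 domain points the two functions coincide.
verdict: equivalent


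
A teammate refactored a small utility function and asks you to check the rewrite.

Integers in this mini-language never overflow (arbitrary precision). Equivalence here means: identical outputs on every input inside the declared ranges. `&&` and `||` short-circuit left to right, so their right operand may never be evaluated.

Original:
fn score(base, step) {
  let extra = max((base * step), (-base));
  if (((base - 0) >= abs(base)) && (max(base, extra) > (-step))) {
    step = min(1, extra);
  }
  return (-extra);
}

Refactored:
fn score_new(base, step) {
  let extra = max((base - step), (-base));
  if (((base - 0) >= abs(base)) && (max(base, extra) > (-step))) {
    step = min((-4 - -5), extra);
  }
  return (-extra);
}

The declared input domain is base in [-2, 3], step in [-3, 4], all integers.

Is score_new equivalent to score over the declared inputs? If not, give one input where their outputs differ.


There is a counterexample at base=-2, step=-3: -6 on one side, -2 on the other.
score: extra becomes 6; next (((base - 0) >= abs(base)) && (max(base, extra) > (-step))) evaluates to false; next final value -6
score_new: extra becomes 2; next (((base - 0) >= abs(base)) && (max(base, extra) > (-step))) evaluates to false; next final value -2
verdict: not equivalent; witness: base=-2, step=-3


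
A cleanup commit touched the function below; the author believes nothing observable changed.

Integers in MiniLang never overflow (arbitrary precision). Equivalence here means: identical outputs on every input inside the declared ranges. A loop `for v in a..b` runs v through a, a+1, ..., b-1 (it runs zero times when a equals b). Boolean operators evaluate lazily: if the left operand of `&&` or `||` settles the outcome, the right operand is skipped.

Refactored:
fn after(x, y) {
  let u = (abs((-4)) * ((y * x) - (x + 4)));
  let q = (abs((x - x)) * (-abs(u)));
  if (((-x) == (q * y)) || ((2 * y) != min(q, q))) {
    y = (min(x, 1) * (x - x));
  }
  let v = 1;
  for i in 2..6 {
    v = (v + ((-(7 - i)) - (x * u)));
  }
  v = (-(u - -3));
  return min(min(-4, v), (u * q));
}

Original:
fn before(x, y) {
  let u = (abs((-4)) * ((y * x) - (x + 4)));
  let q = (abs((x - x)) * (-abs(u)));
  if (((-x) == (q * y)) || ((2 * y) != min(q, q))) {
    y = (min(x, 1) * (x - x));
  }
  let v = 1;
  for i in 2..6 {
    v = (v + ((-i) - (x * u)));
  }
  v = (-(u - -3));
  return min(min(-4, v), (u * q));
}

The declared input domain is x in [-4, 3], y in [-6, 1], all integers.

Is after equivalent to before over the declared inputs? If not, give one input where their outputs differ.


Side by side, the visible changes include: constant usage differs; also arithmetic usage differs.
Tracing x=0, y=-6: before: u=-16, then q=0, then (((-x) == (q * y)) || ((2 * y) != min(q, q))) is true, then y=0, then v=1, then (i=2), then v=-1, then (i=3), then v=-4, then (i=4), then v=-8, then (i=5), then v=-13, then v=13, then returns -4 | after: u=-16, then q=0, then (((-x) == (q * y)) || ((2 * y) != min(q, q))) is true, then y=0, then v=1, then (i=2), then v=-4, then (i=3), then v=-8, then (i=4), then v=-11, then (i=5), then v=-13, then v=13, then returns -4 — matching result -4.
Checked all 64 inputs in the declared domain: the outputs agree on every one.
verdict: equivalent


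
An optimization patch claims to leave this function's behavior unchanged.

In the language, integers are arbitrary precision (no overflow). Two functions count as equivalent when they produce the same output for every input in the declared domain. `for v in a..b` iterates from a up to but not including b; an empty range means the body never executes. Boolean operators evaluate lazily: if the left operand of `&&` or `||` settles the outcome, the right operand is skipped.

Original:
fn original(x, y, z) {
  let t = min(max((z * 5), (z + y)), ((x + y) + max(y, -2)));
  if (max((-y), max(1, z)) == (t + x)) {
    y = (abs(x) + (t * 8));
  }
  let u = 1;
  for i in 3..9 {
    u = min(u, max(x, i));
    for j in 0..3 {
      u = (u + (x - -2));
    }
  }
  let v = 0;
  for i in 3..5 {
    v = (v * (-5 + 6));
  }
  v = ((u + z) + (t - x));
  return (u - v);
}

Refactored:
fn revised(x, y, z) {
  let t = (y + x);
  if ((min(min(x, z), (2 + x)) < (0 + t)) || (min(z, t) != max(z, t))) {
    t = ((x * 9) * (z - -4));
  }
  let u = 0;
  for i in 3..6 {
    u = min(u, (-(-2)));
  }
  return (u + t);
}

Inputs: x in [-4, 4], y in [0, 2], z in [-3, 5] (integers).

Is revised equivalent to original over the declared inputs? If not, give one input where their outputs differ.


Evaluate both at x=-4, y=0, z=-3.
original: t becomes -4; next (max((-y), max(1, z)) == (t + x)) evaluates to false; next u becomes 1; next at i=3:; next u becomes 1; next at j=0:; next u becomes -1; next at j=1:; next u becomes -3; next at j=2:; next u becomes -5; next at i=4:; next u becomes -5; next at j=0:; next u becomes -7; next at j=1:; next u becomes -9; next at j=2:; next u becomes -11; next at i=5:; next u becomes -11; next at j=0:; next u becomes -13; next at j=1:; next u becomes -15; next at j=2:; next u becomes -17; next at i=6:; next u becomes -17; next at j=0:; next u becomes -19; next at j=1:; next u becomes -21; next at j=2:; next u becomes -23; next at i=7:; next u becomes -23; next at j=0:; next u becomes -25; next at j=1:; next u becomes -27; next at j=2:; next u becomes -29; next at i=8:; next u becomes -29; next at j=0:; next u becomes -31; next at j=1:; next u becomes -33; next at j=2:; next u becomes -35; next v becomes 0; next at i=3:; next v becomes 0; next at i=4:; next v becomes 0; next v becomes -38; next final value 3
revised: t becomes -4; next ((min(min(x, z), (2 + x)) < (0 + t)) || (min(z, t) != max(z, t))) evaluates to true; next t becomes -36; next u becomes 0; next at i=3:; next u becomes 0; next at i=4:; next u becomes 0; next at i=5:; next u becomes 0; next final value -36
3 vs -36 — the two versions disagree here.
verdict: not equivalent; witness: x=-4, y=0, z=-3
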